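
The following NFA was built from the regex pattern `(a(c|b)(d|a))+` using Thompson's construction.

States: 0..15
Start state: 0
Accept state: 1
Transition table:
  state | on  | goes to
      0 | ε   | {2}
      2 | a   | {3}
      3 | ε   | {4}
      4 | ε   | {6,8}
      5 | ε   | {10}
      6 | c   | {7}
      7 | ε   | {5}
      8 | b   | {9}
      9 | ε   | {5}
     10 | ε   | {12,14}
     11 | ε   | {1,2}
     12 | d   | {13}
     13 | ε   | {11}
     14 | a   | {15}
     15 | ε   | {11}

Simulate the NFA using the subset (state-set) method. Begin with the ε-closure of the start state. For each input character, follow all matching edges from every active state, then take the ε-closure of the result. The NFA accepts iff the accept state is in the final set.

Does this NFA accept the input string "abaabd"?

Answer: ACCEPT

Trace:
S₀ = ε-closure({0}) = {0,2}
'a' @ 1: {3,4,6,8}
'b' @ 2: {5,9,10,12,14}
'a' @ 3: {1,2,11,15}  ✓accept
'a' @ 4: {3,4,6,8}
'b' @ 5: {5,9,10,12,14}
'd' @ 6: {1,2,11,13}  ✓accept
after full input: {1,2,11,13}  (accept=1 in)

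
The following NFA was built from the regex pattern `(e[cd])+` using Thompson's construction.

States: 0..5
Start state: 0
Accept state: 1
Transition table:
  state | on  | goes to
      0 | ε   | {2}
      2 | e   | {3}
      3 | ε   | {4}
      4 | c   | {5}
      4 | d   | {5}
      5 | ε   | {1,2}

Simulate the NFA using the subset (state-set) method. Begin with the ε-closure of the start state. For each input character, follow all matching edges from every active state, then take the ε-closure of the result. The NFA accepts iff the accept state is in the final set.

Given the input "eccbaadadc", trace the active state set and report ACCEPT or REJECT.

Answer: REJECT

Derivation:
initial (ε-close {0}): {0,2}
'e' @ 1: {3,4}
'c' @ 2: {1,2,5}  (accept∈set)
'c' @ 3: {}  — no active states
rest 'baadadc' ignored (set empty)
final: {}; accept 1 not in set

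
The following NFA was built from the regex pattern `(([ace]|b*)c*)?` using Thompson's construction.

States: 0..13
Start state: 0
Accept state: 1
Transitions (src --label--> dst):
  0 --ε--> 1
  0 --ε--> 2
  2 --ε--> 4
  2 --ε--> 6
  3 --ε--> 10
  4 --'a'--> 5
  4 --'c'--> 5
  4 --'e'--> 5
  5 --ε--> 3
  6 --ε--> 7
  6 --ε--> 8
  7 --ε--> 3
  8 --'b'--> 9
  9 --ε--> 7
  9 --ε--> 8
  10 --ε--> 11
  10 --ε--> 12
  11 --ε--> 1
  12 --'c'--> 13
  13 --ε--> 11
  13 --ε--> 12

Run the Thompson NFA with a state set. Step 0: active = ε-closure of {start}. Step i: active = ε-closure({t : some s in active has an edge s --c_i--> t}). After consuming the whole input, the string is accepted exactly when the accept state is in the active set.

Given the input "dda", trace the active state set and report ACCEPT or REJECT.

initial (ε-close {0}): {0,1,2,3,4,6,7,8,10,11,12}
'd' @ 1: {}  — dead — no transitions
rest 'da' ignored (set empty)
end set {} — state 1 not in

Answer: REJECT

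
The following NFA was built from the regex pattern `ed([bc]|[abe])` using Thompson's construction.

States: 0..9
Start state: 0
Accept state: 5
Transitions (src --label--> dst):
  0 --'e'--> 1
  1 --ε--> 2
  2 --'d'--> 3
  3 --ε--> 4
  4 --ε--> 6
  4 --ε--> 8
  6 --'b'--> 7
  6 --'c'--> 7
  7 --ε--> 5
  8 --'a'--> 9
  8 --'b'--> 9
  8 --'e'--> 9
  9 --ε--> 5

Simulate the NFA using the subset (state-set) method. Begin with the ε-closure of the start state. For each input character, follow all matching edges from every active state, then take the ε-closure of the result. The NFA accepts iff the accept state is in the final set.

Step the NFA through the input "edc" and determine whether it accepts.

start: ε-closure({0}) = {0}
'e' @ 1: {1,2}
'd' @ 2: {3,4,6,8}
'c' @ 3: {5,7}  (accept∈set)
final: {5,7}; accept 5 in set

Answer: ACCEPT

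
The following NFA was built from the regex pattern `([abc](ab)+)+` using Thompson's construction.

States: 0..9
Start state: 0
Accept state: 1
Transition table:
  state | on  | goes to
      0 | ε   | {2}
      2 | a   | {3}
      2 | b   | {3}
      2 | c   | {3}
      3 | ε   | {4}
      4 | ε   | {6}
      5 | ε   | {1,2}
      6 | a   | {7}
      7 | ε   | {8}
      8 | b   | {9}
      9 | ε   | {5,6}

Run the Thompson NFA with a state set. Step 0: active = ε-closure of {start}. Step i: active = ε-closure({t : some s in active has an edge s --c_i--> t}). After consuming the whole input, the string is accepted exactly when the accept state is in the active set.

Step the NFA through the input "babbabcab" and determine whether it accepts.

Answer: ACCEPT

Trace:
initial (ε-close {0}): {0,2}
'b' @ 1: {3,4,6}
'a' @ 2: {7,8}
'b' @ 3: {1,2,5,6,9}  [accepting]
'b' @ 4: {3,4,6}
'a' @ 5: {7,8}
'b' @ 6: {1,2,5,6,9}  [accepting]
'c' @ 7: {3,4,6}
'a' @ 8: {7,8}
'b' @ 9: {1,2,5,6,9}  [accepting]
end set {1,2,5,6,9} — state 1 in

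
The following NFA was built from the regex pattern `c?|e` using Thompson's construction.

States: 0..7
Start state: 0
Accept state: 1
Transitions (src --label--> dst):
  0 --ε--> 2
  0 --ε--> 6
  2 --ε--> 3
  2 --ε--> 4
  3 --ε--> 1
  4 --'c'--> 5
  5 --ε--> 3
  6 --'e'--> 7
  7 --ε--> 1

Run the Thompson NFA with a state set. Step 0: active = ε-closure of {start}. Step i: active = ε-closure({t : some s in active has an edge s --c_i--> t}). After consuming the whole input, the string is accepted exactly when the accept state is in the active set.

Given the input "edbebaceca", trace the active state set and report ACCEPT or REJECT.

S₀ = ε-closure({0}) = {0,1,2,3,4,6}
'e' @ 1: {1,7}  ✓accept
'd' @ 2: {}  — state set empty
rest 'bebaceca' ignored (set empty)
end set {} — state 1 not in

Answer: REJECT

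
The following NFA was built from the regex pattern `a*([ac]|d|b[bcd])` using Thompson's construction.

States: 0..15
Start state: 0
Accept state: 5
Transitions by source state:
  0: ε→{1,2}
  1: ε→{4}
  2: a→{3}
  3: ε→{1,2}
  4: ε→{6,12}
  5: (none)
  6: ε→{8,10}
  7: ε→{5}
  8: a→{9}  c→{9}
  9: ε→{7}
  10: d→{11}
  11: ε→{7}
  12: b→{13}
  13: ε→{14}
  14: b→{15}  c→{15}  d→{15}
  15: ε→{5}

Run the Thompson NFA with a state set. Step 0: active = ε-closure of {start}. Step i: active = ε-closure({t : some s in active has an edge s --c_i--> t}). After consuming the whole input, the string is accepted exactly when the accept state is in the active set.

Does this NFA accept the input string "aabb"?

Answer: ACCEPT

Trace:
start: ε-closure({0}) = {0,1,2,4,6,8,10,12}
'a' @ 1: {1,2,3,4,5,6,7,8,9,10,12}  (accept∈set)
'a' @ 2: {1,2,3,4,5,6,7,8,9,10,12}  (accept∈set)
'b' @ 3: {13,14}
'b' @ 4: {5,15}  (accept∈set)
after full input: {5,15}  (accept=5 in)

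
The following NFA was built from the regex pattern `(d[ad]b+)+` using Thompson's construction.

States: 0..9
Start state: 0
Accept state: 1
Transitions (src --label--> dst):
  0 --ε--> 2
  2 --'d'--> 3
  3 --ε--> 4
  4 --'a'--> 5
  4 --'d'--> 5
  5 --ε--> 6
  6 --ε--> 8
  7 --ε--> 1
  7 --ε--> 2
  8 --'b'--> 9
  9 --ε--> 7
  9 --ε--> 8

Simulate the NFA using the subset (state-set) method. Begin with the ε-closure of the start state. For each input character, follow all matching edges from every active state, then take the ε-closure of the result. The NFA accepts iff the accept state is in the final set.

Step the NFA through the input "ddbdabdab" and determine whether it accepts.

S₀ = ε-closure({0}) = {0,2}
'd' @ 1: {3,4}
'd' @ 2: {5,6,8}
'b' @ 3: {1,2,7,8,9}  (accept∈set)
'd' @ 4: {3,4}
'a' @ 5: {5,6,8}
'b' @ 6: {1,2,7,8,9}  (accept∈set)
'd' @ 7: {3,4}
'a' @ 8: {5,6,8}
'b' @ 9: {1,2,7,8,9}  (accept∈set)
after full input: {1,2,7,8,9}  (accept=1 in)

Answer: ACCEPT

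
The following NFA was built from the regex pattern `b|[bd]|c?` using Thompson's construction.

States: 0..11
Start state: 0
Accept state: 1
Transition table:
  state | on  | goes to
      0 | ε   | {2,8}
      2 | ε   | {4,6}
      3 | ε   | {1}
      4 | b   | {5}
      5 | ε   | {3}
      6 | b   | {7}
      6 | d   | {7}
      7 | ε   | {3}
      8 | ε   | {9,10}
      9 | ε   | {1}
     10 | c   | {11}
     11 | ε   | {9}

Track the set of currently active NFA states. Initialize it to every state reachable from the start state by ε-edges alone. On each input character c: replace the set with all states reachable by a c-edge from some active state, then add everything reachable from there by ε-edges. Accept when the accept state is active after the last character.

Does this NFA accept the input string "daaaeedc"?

start: ε-closure({0}) = {0,1,2,4,6,8,9,10}
'd' @ 1: {1,3,7}  [accepting]
'a' @ 2: {}  — state set empty
rest 'aaeedc' ignored (set empty)
after full input: {}  (accept=1 not in)

Answer: REJECT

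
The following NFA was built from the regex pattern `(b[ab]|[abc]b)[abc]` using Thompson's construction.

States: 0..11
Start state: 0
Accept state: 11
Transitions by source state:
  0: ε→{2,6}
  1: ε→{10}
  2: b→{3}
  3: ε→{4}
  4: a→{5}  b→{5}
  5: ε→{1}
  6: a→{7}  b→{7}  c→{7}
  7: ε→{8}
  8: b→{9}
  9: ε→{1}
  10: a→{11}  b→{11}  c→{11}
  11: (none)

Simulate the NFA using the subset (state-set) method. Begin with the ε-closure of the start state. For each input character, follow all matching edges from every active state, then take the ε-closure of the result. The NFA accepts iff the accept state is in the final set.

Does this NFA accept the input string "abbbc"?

Answer: REJECT

Derivation:
start: ε-closure({0}) = {0,2,6}
'a' @ 1: {7,8}
'b' @ 2: {1,9,10}
'b' @ 3: {11}  (accept∈set)
'b' @ 4: {}  — state set empty
rest 'c' ignored (set empty)
final: {}; accept 11 not in set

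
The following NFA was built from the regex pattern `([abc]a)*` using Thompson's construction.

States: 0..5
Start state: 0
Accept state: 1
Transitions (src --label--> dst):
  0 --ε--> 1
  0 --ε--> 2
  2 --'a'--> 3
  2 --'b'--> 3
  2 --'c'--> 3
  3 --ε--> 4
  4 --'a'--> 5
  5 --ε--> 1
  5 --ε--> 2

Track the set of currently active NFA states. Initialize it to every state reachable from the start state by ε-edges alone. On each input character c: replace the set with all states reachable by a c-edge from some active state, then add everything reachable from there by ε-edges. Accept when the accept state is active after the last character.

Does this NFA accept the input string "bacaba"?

S₀ = ε-closure({0}) = {0,1,2}
'b' @ 1: {3,4}
'a' @ 2: {1,2,5}  ✓accept
'c' @ 3: {3,4}
'a' @ 4: {1,2,5}  ✓accept
'b' @ 5: {3,4}
'a' @ 6: {1,2,5}  ✓accept
final: {1,2,5}; accept 1 in set

Answer: ACCEPT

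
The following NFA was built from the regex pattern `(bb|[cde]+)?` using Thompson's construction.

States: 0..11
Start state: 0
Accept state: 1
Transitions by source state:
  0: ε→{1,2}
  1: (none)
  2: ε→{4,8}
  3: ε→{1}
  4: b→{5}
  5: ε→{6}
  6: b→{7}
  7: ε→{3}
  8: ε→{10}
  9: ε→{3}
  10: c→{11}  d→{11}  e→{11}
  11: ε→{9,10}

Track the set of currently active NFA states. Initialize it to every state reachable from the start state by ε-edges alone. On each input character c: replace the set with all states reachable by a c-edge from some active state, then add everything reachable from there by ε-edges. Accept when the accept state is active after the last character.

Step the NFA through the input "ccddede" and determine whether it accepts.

Answer: ACCEPT

Derivation:
initial (ε-close {0}): {0,1,2,4,8,10}
'c' @ 1: {1,3,9,10,11}  ✓accept
'c' @ 2: {1,3,9,10,11}  ✓accept
'd' @ 3: {1,3,9,10,11}  ✓accept
'd' @ 4: {1,3,9,10,11}  ✓accept
'e' @ 5: {1,3,9,10,11}  ✓accept
'd' @ 6: {1,3,9,10,11}  ✓accept
'e' @ 7: {1,3,9,10,11}  ✓accept
end set {1,3,9,10,11} — state 1 in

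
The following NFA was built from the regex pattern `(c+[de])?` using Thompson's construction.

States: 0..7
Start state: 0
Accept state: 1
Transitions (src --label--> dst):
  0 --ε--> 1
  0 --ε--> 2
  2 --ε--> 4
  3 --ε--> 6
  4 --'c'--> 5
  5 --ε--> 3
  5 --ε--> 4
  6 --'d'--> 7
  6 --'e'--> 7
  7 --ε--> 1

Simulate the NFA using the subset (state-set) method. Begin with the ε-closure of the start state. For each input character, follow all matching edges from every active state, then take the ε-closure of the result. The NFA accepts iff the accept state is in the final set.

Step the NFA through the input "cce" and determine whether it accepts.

Answer: ACCEPT

Derivation:
S₀ = ε-closure({0}) = {0,1,2,4}
'c' @ 1: {3,4,5,6}
'c' @ 2: {3,4,5,6}
'e' @ 3: {1,7}  (accept∈set)
end set {1,7} — state 1 in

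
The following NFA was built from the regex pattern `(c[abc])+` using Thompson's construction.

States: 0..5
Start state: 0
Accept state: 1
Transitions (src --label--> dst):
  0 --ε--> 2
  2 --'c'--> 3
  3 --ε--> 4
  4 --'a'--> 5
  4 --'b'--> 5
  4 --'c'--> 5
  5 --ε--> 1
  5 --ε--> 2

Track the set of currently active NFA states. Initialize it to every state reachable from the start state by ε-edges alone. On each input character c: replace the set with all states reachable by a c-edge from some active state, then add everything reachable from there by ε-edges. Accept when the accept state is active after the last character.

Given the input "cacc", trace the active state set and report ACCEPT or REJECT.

Answer: ACCEPT

Steps:
S₀ = ε-closure({0}) = {0,2}
'c' @ 1: {3,4}
'a' @ 2: {1,2,5}  ✓accept
'c' @ 3: {3,4}
'c' @ 4: {1,2,5}  ✓accept
end set {1,2,5} — state 1 in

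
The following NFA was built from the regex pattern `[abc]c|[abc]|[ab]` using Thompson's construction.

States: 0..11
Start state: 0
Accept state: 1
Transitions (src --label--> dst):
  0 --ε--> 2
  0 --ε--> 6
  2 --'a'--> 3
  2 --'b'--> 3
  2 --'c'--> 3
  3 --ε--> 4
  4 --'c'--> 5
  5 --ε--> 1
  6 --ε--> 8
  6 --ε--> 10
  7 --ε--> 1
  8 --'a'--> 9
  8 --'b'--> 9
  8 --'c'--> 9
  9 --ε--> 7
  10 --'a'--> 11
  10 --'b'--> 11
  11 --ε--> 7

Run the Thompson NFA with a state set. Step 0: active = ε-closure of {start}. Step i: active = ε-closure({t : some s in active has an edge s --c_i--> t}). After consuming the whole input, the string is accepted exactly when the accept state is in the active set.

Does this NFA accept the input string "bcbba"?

Answer: REJECT

Derivation:
S₀ = ε-closure({0}) = {0,2,6,8,10}
'b' @ 1: {1,3,4,7,9,11}  [accepting]
'c' @ 2: {1,5}  [accepting]
'b' @ 3: {}  — no active states
rest 'ba' ignored (set empty)
final: {}; accept 1 not in set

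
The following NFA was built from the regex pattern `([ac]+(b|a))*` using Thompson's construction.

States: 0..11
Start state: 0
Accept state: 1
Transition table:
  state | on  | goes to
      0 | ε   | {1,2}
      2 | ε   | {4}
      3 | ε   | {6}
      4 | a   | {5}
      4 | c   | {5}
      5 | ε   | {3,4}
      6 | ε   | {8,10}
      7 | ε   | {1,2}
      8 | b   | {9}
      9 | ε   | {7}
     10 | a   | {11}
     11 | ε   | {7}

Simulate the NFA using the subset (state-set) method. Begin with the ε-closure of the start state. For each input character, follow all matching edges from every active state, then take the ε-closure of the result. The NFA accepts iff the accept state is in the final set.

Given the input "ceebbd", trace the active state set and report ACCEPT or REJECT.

Answer: REJECT

Trace:
start: ε-closure({0}) = {0,1,2,4}
'c' @ 1: {3,4,5,6,8,10}
'e' @ 2: {}  — dead — no transitions
rest 'ebbd' ignored (set empty)
end set {} — state 1 not in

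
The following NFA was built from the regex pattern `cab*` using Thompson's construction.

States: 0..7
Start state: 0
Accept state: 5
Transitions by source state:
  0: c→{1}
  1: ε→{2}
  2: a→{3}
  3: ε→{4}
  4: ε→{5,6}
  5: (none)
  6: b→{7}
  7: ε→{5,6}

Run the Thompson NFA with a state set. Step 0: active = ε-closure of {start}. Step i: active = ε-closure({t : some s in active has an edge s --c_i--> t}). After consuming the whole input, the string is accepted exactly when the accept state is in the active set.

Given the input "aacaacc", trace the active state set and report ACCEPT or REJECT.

Answer: REJECT

Derivation:
start: ε-closure({0}) = {0}
'a' @ 1: {}  — dead — no transitions
rest 'acaacc' ignored (set empty)
final: {}; accept 5 not in set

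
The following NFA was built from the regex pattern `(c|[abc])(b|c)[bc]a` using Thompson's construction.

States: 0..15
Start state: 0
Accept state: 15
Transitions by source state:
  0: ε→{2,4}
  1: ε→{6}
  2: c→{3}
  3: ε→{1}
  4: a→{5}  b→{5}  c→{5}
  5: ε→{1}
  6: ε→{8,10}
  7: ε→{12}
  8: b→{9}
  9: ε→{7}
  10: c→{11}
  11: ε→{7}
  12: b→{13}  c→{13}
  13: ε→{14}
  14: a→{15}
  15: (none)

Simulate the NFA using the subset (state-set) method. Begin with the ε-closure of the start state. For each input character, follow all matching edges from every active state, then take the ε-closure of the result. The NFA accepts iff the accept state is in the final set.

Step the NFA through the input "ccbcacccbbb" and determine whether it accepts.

initial (ε-close {0}): {0,2,4}
'c' @ 1: {1,3,5,6,8,10}
'c' @ 2: {7,11,12}
'b' @ 3: {13,14}
'c' @ 4: {}  — dead — no transitions
rest 'acccbbb' ignored (set empty)
after full input: {}  (accept=15 not in)

Answer: REJECT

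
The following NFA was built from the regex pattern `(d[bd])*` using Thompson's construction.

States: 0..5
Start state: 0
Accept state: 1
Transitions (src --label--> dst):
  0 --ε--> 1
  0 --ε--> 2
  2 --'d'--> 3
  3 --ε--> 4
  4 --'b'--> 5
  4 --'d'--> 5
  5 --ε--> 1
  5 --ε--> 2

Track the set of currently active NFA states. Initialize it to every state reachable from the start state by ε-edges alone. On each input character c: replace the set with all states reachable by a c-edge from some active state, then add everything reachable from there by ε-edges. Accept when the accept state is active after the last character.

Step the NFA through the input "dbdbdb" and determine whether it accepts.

Answer: ACCEPT

Steps:
S₀ = ε-closure({0}) = {0,1,2}
'd' @ 1: {3,4}
'b' @ 2: {1,2,5}  ✓accept
'd' @ 3: {3,4}
'b' @ 4: {1,2,5}  ✓accept
'd' @ 5: {3,4}
'b' @ 6: {1,2,5}  ✓accept
after full input: {1,2,5}  (accept=1 in)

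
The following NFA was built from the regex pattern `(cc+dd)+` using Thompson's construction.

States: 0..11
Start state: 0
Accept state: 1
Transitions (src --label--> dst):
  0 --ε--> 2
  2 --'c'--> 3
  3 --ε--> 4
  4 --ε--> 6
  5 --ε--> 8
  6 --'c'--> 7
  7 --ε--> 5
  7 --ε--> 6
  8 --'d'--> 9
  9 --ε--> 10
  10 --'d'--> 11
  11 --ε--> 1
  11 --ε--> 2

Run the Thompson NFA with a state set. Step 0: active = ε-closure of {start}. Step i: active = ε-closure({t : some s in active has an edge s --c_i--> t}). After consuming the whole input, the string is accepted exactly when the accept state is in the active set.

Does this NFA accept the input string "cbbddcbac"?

initial (ε-close {0}): {0,2}
'c' @ 1: {3,4,6}
'b' @ 2: {}  — no active states
rest 'bddcbac' ignored (set empty)
after full input: {}  (accept=1 not in)

Answer: REJECT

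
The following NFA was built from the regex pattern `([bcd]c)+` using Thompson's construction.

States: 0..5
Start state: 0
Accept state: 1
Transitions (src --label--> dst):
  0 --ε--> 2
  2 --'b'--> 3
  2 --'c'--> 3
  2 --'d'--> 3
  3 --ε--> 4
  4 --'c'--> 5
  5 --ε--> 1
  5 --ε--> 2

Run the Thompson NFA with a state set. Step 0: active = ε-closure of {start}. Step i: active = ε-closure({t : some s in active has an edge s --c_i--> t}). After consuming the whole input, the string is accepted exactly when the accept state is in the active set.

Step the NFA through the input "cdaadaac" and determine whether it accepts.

S₀ = ε-closure({0}) = {0,2}
'c' @ 1: {3,4}
'd' @ 2: {}  — dead — no transitions
rest 'aadaac' ignored (set empty)
after full input: {}  (accept=1 not in)

Answer: REJECT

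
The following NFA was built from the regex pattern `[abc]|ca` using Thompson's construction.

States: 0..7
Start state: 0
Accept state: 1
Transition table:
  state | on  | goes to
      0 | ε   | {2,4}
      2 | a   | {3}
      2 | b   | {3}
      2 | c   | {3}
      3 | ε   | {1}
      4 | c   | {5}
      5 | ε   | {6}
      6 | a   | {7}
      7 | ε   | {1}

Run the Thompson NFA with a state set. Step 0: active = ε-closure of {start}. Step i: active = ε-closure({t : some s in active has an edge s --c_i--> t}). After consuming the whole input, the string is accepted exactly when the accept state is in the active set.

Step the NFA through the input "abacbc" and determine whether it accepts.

initial (ε-close {0}): {0,2,4}
'a' @ 1: {1,3}  ✓accept
'b' @ 2: {}  — no active states
rest 'acbc' ignored (set empty)
end set {} — state 1 not in

Answer: REJECT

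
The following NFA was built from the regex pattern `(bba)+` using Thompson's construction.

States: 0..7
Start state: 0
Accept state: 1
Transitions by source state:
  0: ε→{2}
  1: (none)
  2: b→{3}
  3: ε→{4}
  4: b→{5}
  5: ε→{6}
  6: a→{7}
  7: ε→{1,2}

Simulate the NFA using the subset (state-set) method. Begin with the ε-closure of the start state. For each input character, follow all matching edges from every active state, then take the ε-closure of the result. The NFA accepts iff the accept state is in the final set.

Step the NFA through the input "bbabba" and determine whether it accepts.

Answer: ACCEPT

Trace:
start: ε-closure({0}) = {0,2}
'b' @ 1: {3,4}
'b' @ 2: {5,6}
'a' @ 3: {1,2,7}  ✓accept
'b' @ 4: {3,4}
'b' @ 5: {5,6}
'a' @ 6: {1,2,7}  ✓accept
end set {1,2,7} — state 1 in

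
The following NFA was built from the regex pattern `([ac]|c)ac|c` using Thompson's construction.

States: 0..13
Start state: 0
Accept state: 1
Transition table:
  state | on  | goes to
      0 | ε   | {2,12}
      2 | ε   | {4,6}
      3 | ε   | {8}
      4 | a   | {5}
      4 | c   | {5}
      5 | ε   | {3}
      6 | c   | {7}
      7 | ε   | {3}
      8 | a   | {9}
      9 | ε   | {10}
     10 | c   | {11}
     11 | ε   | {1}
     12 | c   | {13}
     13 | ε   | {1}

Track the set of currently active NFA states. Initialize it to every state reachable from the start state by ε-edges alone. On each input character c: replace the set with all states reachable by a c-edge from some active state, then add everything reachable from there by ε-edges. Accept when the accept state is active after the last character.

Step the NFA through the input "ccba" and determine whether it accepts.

start: ε-closure({0}) = {0,2,4,6,12}
'c' @ 1: {1,3,5,7,8,13}  [accepting]
'c' @ 2: {}  — state set empty
rest 'ba' ignored (set empty)
after full input: {}  (accept=1 not in)

Answer: REJECT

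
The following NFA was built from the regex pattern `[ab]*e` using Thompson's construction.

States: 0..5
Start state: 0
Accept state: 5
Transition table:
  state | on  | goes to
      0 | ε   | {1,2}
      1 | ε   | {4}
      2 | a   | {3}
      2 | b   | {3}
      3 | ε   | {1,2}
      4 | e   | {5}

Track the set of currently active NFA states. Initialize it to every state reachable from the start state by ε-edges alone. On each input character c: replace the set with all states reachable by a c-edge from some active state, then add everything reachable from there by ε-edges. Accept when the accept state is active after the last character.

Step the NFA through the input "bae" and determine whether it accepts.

Answer: ACCEPT

Steps:
S₀ = ε-closure({0}) = {0,1,2,4}
'b' @ 1: {1,2,3,4}
'a' @ 2: {1,2,3,4}
'e' @ 3: {5}  [accepting]
final: {5}; accept 5 in set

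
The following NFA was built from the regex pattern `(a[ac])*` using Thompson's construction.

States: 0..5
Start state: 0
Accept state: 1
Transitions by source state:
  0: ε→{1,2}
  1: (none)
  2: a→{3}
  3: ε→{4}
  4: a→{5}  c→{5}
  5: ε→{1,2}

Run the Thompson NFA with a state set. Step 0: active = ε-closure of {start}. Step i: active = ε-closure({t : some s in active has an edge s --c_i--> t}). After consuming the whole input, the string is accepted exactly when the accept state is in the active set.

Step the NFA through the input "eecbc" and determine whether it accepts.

Answer: REJECT

Derivation:
start: ε-closure({0}) = {0,1,2}
'e' @ 1: {}  — state set empty
rest 'ecbc' ignored (set empty)
end set {} — state 1 not in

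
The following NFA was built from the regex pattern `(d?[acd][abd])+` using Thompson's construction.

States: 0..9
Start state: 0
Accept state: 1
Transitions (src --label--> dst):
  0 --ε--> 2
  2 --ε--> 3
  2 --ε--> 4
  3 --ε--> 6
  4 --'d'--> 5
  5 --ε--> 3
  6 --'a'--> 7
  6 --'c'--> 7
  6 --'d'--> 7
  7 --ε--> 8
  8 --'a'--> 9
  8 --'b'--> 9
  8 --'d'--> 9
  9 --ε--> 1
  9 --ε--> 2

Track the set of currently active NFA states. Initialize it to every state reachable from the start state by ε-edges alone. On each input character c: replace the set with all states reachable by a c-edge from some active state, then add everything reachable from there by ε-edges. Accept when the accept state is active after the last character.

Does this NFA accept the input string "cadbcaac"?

Answer: REJECT

Trace:
S₀ = ε-closure({0}) = {0,2,3,4,6}
'c' @ 1: {7,8}
'a' @ 2: {1,2,3,4,6,9}  ✓accept
'd' @ 3: {3,5,6,7,8}
'b' @ 4: {1,2,3,4,6,9}  ✓accept
'c' @ 5: {7,8}
'a' @ 6: {1,2,3,4,6,9}  ✓accept
'a' @ 7: {7,8}
'c' @ 8: {}  — state set empty
after full input: {}  (accept=1 not in)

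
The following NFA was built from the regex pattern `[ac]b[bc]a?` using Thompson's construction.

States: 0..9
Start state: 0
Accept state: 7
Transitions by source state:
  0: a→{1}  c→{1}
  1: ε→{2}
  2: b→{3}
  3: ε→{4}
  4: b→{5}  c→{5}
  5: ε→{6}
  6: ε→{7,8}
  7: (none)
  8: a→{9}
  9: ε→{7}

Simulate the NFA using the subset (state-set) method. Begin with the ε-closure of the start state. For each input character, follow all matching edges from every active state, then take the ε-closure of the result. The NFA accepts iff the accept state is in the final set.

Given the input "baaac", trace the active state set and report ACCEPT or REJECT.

Answer: REJECT

Derivation:
S₀ = ε-closure({0}) = {0}
'b' @ 1: {}  — dead — no transitions
rest 'aaac' ignored (set empty)
final: {}; accept 7 not in set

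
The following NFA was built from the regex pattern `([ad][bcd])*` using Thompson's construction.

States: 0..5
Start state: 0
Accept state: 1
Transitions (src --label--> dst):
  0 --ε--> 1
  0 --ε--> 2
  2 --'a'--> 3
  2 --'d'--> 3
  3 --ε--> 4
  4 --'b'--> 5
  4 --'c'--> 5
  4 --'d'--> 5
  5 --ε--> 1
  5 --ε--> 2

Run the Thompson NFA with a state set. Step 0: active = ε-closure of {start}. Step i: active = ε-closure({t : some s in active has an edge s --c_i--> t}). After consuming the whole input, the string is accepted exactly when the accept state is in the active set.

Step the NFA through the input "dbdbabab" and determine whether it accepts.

start: ε-closure({0}) = {0,1,2}
'd' @ 1: {3,4}
'b' @ 2: {1,2,5}  [accepting]
'd' @ 3: {3,4}
'b' @ 4: {1,2,5}  [accepting]
'a' @ 5: {3,4}
'b' @ 6: {1,2,5}  [accepting]
'a' @ 7: {3,4}
'b' @ 8: {1,2,5}  [accepting]
final: {1,2,5}; accept 1 in set

Answer: ACCEPT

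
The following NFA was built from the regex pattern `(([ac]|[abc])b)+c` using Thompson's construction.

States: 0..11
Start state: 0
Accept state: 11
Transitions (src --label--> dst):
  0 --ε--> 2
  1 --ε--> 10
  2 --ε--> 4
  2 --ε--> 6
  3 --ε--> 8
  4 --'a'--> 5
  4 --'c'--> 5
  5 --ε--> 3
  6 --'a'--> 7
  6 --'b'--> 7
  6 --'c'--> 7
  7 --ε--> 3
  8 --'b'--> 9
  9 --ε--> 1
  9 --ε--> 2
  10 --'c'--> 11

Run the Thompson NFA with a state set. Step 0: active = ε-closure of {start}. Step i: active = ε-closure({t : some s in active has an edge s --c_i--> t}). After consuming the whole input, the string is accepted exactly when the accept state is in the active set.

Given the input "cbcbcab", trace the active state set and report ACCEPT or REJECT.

Answer: REJECT

Trace:
S₀ = ε-closure({0}) = {0,2,4,6}
'c' @ 1: {3,5,7,8}
'b' @ 2: {1,2,4,6,9,10}
'c' @ 3: {3,5,7,8,11}  ✓accept
'b' @ 4: {1,2,4,6,9,10}
'c' @ 5: {3,5,7,8,11}  ✓accept
'a' @ 6: {}  — state set empty
rest 'b' ignored (set empty)
after full input: {}  (accept=11 not in)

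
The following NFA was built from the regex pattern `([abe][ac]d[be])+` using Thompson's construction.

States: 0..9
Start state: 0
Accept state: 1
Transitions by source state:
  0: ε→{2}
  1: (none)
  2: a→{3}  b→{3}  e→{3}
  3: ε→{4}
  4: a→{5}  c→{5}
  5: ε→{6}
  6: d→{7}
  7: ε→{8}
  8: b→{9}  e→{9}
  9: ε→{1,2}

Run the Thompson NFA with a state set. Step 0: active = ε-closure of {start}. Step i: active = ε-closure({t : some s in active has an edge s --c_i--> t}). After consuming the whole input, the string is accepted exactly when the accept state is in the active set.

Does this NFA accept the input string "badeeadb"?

initial (ε-close {0}): {0,2}
'b' @ 1: {3,4}
'a' @ 2: {5,6}
'd' @ 3: {7,8}
'e' @ 4: {1,2,9}  (accept∈set)
'e' @ 5: {3,4}
'a' @ 6: {5,6}
'd' @ 7: {7,8}
'b' @ 8: {1,2,9}  (accept∈set)
after full input: {1,2,9}  (accept=1 in)

Answer: ACCEPT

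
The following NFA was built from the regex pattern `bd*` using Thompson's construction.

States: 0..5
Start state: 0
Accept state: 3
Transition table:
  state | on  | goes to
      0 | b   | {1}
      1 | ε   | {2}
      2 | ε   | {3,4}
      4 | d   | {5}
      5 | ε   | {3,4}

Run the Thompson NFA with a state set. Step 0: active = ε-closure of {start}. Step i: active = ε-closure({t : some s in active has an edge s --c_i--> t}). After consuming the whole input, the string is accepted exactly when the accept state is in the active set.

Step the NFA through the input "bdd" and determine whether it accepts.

Answer: ACCEPT

Trace:
S₀ = ε-closure({0}) = {0}
'b' @ 1: {1,2,3,4}  (accept∈set)
'd' @ 2: {3,4,5}  (accept∈set)
'd' @ 3: {3,4,5}  (accept∈set)
final: {3,4,5}; accept 3 in set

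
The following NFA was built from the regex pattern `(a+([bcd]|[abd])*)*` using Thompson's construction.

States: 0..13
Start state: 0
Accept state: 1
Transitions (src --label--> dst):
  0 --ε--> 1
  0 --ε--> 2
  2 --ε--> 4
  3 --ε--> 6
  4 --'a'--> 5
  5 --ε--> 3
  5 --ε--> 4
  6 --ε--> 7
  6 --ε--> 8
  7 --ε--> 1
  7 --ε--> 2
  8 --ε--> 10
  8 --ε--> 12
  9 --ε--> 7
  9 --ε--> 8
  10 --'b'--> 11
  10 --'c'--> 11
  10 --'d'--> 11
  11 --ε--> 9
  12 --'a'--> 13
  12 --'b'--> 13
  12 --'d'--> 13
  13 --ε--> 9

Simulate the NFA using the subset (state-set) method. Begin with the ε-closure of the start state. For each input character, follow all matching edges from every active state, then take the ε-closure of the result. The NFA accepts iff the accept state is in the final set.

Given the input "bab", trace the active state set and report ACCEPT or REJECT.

Answer: REJECT

Derivation:
initial (ε-close {0}): {0,1,2,4}
'b' @ 1: {}  — state set empty
rest 'ab' ignored (set empty)
final: {}; accept 1 not in set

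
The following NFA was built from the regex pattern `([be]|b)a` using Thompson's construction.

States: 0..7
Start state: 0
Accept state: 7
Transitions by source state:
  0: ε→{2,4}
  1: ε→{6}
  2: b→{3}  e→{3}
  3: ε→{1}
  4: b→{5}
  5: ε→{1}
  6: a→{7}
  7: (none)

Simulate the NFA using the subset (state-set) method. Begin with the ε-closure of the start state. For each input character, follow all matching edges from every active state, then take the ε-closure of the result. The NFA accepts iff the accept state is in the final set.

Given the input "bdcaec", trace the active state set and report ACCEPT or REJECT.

initial (ε-close {0}): {0,2,4}
'b' @ 1: {1,3,5,6}
'd' @ 2: {}  — state set empty
rest 'caec' ignored (set empty)
end set {} — state 7 not in

Answer: REJECT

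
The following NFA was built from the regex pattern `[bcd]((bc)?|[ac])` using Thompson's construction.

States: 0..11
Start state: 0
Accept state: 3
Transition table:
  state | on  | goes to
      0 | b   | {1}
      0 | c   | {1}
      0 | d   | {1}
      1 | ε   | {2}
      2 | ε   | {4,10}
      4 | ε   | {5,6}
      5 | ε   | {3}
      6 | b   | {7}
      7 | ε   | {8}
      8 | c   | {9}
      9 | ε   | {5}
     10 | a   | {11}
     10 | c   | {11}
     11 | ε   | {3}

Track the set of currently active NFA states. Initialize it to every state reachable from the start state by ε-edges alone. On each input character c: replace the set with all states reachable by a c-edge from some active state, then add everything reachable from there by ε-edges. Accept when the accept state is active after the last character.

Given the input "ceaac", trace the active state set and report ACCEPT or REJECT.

initial (ε-close {0}): {0}
'c' @ 1: {1,2,3,4,5,6,10}  (accept∈set)
'e' @ 2: {}  — state set empty
rest 'aac' ignored (set empty)
end set {} — state 3 not in

Answer: REJECT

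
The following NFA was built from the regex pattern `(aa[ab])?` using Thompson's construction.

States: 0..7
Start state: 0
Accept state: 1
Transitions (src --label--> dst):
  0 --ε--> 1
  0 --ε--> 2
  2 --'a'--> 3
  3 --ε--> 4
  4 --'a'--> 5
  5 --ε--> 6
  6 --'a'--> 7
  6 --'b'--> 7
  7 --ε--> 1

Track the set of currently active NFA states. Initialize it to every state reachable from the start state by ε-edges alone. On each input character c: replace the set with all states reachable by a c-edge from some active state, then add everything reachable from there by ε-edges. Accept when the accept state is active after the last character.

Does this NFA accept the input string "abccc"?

Answer: REJECT

Derivation:
start: ε-closure({0}) = {0,1,2}
'a' @ 1: {3,4}
'b' @ 2: {}  — state set empty
rest 'ccc' ignored (set empty)
final: {}; accept 1 not in set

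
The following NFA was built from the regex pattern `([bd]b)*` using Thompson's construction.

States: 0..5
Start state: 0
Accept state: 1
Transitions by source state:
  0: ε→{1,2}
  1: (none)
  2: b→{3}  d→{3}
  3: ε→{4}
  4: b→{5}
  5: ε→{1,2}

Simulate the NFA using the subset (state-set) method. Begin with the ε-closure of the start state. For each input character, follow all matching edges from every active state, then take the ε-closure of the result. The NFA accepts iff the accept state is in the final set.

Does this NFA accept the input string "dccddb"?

Answer: REJECT

Trace:
initial (ε-close {0}): {0,1,2}
'd' @ 1: {3,4}
'c' @ 2: {}  — no active states
rest 'cddb' ignored (set empty)
after full input: {}  (accept=1 not in)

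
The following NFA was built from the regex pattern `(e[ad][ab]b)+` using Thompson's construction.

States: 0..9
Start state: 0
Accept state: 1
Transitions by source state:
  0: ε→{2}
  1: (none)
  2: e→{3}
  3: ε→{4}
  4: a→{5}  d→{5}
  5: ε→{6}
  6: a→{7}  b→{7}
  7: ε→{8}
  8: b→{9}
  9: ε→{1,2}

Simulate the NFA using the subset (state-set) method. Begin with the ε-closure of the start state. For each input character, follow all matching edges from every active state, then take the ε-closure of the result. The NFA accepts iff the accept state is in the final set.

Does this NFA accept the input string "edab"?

Answer: ACCEPT

Steps:
start: ε-closure({0}) = {0,2}
'e' @ 1: {3,4}
'd' @ 2: {5,6}
'a' @ 3: {7,8}
'b' @ 4: {1,2,9}  ✓accept
final: {1,2,9}; accept 1 in set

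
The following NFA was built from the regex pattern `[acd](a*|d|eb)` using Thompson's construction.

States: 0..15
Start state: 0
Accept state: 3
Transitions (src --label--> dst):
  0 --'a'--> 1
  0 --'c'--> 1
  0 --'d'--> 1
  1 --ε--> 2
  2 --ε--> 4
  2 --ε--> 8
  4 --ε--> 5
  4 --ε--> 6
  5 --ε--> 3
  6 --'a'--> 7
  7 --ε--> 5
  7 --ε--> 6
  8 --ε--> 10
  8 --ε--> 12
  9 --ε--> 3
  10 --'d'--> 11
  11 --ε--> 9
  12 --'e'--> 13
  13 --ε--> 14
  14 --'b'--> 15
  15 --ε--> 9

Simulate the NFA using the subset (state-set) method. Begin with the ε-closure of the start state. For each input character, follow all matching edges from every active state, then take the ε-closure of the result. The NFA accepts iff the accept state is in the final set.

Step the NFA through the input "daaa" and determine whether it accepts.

Answer: ACCEPT

Derivation:
S₀ = ε-closure({0}) = {0}
'd' @ 1: {1,2,3,4,5,6,8,10,12}  [accepting]
'a' @ 2: {3,5,6,7}  [accepting]
'a' @ 3: {3,5,6,7}  [accepting]
'a' @ 4: {3,5,6,7}  [accepting]
after full input: {3,5,6,7}  (accept=3 in)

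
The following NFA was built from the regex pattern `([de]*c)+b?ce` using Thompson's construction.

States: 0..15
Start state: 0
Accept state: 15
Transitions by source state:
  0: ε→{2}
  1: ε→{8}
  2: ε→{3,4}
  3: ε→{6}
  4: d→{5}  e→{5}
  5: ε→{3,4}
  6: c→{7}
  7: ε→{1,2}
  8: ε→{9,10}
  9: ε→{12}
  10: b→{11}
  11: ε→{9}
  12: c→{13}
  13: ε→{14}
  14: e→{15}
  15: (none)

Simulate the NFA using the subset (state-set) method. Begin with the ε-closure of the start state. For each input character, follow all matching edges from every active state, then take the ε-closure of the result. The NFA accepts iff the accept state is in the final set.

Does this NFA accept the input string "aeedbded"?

S₀ = ε-closure({0}) = {0,2,3,4,6}
'a' @ 1: {}  — no active states
rest 'eedbded' ignored (set empty)
after full input: {}  (accept=15 not in)

Answer: REJECT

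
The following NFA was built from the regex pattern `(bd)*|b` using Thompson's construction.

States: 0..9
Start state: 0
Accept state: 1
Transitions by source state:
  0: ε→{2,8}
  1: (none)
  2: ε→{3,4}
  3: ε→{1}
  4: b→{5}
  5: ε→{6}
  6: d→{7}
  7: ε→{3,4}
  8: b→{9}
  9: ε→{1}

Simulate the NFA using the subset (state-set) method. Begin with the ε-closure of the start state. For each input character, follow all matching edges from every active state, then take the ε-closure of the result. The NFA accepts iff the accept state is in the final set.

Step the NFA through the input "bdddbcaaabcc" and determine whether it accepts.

Answer: REJECT

Trace:
S₀ = ε-closure({0}) = {0,1,2,3,4,8}
'b' @ 1: {1,5,6,9}  (accept∈set)
'd' @ 2: {1,3,4,7}  (accept∈set)
'd' @ 3: {}  — no active states
rest 'dbcaaabcc' ignored (set empty)
final: {}; accept 1 not in set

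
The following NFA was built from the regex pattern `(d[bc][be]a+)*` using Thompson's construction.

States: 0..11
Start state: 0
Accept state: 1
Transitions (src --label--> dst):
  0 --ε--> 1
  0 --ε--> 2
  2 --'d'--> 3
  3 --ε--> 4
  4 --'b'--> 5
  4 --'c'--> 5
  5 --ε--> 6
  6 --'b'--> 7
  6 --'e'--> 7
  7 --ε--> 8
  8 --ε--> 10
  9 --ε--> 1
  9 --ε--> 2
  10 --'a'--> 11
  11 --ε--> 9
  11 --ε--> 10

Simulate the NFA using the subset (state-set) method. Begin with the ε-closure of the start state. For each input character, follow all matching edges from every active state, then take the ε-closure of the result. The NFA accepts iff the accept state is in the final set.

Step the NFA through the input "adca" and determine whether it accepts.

S₀ = ε-closure({0}) = {0,1,2}
'a' @ 1: {}  — no active states
rest 'dca' ignored (set empty)
after full input: {}  (accept=1 not in)

Answer: REJECT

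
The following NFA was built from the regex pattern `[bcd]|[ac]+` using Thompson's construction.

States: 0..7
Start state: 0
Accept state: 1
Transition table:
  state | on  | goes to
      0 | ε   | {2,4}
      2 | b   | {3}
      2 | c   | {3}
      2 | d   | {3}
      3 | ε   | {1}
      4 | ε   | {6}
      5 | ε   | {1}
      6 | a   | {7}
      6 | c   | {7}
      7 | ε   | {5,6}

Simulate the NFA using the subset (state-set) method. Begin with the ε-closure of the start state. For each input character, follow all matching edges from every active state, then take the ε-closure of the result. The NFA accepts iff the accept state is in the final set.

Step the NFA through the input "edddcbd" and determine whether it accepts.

S₀ = ε-closure({0}) = {0,2,4,6}
'e' @ 1: {}  — dead — no transitions
rest 'dddcbd' ignored (set empty)
end set {} — state 1 not in

Answer: REJECT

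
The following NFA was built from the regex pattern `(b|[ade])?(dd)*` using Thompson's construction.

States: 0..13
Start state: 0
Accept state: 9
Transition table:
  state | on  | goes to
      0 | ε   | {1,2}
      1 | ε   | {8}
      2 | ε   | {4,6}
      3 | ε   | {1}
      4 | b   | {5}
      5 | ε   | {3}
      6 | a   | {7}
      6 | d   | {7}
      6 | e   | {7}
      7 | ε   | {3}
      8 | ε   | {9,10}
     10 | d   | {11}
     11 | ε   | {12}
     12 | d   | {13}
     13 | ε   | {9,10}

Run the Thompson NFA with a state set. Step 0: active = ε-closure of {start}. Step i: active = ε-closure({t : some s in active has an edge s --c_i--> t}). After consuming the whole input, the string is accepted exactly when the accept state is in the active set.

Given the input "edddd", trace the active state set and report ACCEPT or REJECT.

Answer: ACCEPT

Derivation:
start: ε-closure({0}) = {0,1,2,4,6,8,9,10}
'e' @ 1: {1,3,7,8,9,10}  ✓accept
'd' @ 2: {11,12}
'd' @ 3: {9,10,13}  ✓accept
'd' @ 4: {11,12}
'd' @ 5: {9,10,13}  ✓accept
after full input: {9,10,13}  (accept=9 in)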